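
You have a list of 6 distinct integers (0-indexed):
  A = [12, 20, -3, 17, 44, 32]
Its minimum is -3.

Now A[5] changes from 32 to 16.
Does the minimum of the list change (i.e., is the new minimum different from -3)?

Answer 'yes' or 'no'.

Old min = -3
Change: A[5] 32 -> 16
Changed element was NOT the min; min changes only if 16 < -3.
New min = -3; changed? no

Answer: no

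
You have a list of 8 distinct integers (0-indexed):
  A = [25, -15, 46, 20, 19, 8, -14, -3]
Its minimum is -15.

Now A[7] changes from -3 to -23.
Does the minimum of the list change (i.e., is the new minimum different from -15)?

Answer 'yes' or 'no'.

Old min = -15
Change: A[7] -3 -> -23
Changed element was NOT the min; min changes only if -23 < -15.
New min = -23; changed? yes

Answer: yes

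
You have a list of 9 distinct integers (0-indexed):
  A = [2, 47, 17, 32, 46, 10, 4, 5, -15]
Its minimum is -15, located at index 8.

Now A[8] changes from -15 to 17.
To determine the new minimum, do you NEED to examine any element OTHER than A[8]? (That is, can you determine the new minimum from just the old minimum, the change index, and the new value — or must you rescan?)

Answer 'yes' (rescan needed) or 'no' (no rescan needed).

Answer: yes

Derivation:
Old min = -15 at index 8
Change at index 8: -15 -> 17
Index 8 WAS the min and new value 17 > old min -15. Must rescan other elements to find the new min.
Needs rescan: yes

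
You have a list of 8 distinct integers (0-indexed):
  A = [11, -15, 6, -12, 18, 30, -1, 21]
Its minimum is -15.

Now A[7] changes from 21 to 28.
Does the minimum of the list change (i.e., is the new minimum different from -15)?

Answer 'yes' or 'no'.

Answer: no

Derivation:
Old min = -15
Change: A[7] 21 -> 28
Changed element was NOT the min; min changes only if 28 < -15.
New min = -15; changed? no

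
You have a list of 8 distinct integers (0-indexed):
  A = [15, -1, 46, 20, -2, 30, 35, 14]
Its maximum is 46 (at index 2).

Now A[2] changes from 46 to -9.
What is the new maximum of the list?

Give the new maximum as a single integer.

Old max = 46 (at index 2)
Change: A[2] 46 -> -9
Changed element WAS the max -> may need rescan.
  Max of remaining elements: 35
  New max = max(-9, 35) = 35

Answer: 35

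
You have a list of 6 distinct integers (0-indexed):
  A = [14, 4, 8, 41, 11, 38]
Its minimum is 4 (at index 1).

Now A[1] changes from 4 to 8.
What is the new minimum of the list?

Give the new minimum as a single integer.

Answer: 8

Derivation:
Old min = 4 (at index 1)
Change: A[1] 4 -> 8
Changed element WAS the min. Need to check: is 8 still <= all others?
  Min of remaining elements: 8
  New min = min(8, 8) = 8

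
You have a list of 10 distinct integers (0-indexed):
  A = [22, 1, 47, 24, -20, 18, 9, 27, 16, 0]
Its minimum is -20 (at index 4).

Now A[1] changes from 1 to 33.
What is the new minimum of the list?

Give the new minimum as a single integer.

Old min = -20 (at index 4)
Change: A[1] 1 -> 33
Changed element was NOT the old min.
  New min = min(old_min, new_val) = min(-20, 33) = -20

Answer: -20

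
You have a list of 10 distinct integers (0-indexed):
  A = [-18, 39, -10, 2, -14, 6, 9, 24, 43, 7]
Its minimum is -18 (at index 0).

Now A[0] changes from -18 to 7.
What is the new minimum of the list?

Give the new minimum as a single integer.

Old min = -18 (at index 0)
Change: A[0] -18 -> 7
Changed element WAS the min. Need to check: is 7 still <= all others?
  Min of remaining elements: -14
  New min = min(7, -14) = -14

Answer: -14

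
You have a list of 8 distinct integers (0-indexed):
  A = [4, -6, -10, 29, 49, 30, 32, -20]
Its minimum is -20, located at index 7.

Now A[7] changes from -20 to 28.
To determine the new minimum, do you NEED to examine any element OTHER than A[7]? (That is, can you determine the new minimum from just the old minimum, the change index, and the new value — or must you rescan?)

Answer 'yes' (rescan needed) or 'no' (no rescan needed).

Old min = -20 at index 7
Change at index 7: -20 -> 28
Index 7 WAS the min and new value 28 > old min -20. Must rescan other elements to find the new min.
Needs rescan: yes

Answer: yes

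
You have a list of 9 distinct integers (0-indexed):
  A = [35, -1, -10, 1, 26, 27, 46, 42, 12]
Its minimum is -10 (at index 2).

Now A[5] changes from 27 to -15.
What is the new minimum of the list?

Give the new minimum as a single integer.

Answer: -15

Derivation:
Old min = -10 (at index 2)
Change: A[5] 27 -> -15
Changed element was NOT the old min.
  New min = min(old_min, new_val) = min(-10, -15) = -15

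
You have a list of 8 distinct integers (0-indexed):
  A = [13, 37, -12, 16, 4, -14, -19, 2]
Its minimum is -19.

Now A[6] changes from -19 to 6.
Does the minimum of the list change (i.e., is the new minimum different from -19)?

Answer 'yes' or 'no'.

Answer: yes

Derivation:
Old min = -19
Change: A[6] -19 -> 6
Changed element was the min; new min must be rechecked.
New min = -14; changed? yes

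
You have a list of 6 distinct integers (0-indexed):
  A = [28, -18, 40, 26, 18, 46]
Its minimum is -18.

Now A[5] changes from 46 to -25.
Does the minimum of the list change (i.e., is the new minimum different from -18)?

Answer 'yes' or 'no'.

Answer: yes

Derivation:
Old min = -18
Change: A[5] 46 -> -25
Changed element was NOT the min; min changes only if -25 < -18.
New min = -25; changed? yes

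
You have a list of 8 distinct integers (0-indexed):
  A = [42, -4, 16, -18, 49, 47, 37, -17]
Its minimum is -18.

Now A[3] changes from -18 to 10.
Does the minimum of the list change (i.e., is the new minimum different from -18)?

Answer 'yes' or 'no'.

Answer: yes

Derivation:
Old min = -18
Change: A[3] -18 -> 10
Changed element was the min; new min must be rechecked.
New min = -17; changed? yes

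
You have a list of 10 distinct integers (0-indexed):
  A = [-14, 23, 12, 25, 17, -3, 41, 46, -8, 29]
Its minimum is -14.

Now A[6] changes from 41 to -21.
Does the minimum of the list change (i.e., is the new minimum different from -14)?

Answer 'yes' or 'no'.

Answer: yes

Derivation:
Old min = -14
Change: A[6] 41 -> -21
Changed element was NOT the min; min changes only if -21 < -14.
New min = -21; changed? yes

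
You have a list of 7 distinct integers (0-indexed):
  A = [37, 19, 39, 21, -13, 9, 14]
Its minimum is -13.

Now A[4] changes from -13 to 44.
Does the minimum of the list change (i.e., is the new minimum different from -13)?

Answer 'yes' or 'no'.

Answer: yes

Derivation:
Old min = -13
Change: A[4] -13 -> 44
Changed element was the min; new min must be rechecked.
New min = 9; changed? yes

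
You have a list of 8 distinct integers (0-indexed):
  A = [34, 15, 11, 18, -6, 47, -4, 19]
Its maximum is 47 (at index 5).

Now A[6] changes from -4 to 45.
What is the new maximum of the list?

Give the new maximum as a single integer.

Old max = 47 (at index 5)
Change: A[6] -4 -> 45
Changed element was NOT the old max.
  New max = max(old_max, new_val) = max(47, 45) = 47

Answer: 47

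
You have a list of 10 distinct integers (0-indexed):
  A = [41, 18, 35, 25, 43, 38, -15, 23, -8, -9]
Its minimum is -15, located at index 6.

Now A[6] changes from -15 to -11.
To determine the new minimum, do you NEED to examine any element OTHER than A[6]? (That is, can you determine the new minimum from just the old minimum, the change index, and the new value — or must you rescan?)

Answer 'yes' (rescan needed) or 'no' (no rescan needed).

Old min = -15 at index 6
Change at index 6: -15 -> -11
Index 6 WAS the min and new value -11 > old min -15. Must rescan other elements to find the new min.
Needs rescan: yes

Answer: yes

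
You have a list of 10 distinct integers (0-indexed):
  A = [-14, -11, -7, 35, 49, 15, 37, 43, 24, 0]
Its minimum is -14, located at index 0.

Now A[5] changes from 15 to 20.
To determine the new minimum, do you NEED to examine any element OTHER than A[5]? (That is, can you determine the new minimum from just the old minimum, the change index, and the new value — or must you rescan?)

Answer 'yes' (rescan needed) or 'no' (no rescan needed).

Old min = -14 at index 0
Change at index 5: 15 -> 20
Index 5 was NOT the min. New min = min(-14, 20). No rescan of other elements needed.
Needs rescan: no

Answer: no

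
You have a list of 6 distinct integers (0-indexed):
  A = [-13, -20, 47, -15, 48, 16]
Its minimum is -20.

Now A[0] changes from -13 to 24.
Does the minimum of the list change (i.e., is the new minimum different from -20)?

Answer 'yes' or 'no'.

Old min = -20
Change: A[0] -13 -> 24
Changed element was NOT the min; min changes only if 24 < -20.
New min = -20; changed? no

Answer: no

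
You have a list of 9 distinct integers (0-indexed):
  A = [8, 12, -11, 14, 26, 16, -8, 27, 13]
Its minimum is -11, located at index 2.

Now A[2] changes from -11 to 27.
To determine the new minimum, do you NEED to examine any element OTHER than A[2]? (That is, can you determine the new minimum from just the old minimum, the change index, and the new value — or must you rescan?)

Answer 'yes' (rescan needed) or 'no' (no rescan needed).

Old min = -11 at index 2
Change at index 2: -11 -> 27
Index 2 WAS the min and new value 27 > old min -11. Must rescan other elements to find the new min.
Needs rescan: yes

Answer: yes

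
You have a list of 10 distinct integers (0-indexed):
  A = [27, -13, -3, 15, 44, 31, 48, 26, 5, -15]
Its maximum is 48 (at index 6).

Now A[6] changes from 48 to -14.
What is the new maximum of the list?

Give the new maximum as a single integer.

Old max = 48 (at index 6)
Change: A[6] 48 -> -14
Changed element WAS the max -> may need rescan.
  Max of remaining elements: 44
  New max = max(-14, 44) = 44

Answer: 44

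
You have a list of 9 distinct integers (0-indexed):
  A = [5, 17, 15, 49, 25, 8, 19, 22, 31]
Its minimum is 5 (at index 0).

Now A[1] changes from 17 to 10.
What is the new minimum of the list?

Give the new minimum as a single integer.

Old min = 5 (at index 0)
Change: A[1] 17 -> 10
Changed element was NOT the old min.
  New min = min(old_min, new_val) = min(5, 10) = 5

Answer: 5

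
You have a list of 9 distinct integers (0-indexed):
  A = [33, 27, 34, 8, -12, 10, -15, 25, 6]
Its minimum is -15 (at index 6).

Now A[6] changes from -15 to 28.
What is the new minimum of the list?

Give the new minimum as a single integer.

Old min = -15 (at index 6)
Change: A[6] -15 -> 28
Changed element WAS the min. Need to check: is 28 still <= all others?
  Min of remaining elements: -12
  New min = min(28, -12) = -12

Answer: -12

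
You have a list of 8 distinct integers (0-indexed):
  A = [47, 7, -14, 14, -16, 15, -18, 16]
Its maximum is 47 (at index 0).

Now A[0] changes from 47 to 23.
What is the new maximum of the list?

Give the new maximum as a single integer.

Old max = 47 (at index 0)
Change: A[0] 47 -> 23
Changed element WAS the max -> may need rescan.
  Max of remaining elements: 16
  New max = max(23, 16) = 23

Answer: 23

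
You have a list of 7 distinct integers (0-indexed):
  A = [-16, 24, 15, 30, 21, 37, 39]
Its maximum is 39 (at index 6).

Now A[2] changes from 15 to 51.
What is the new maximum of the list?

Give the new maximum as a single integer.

Answer: 51

Derivation:
Old max = 39 (at index 6)
Change: A[2] 15 -> 51
Changed element was NOT the old max.
  New max = max(old_max, new_val) = max(39, 51) = 51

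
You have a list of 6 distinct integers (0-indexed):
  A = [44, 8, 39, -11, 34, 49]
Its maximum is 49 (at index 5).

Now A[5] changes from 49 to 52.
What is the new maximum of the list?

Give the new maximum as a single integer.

Answer: 52

Derivation:
Old max = 49 (at index 5)
Change: A[5] 49 -> 52
Changed element WAS the max -> may need rescan.
  Max of remaining elements: 44
  New max = max(52, 44) = 52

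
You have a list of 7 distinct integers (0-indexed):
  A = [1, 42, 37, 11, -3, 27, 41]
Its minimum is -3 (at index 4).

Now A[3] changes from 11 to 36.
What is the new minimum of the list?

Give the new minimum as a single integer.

Answer: -3

Derivation:
Old min = -3 (at index 4)
Change: A[3] 11 -> 36
Changed element was NOT the old min.
  New min = min(old_min, new_val) = min(-3, 36) = -3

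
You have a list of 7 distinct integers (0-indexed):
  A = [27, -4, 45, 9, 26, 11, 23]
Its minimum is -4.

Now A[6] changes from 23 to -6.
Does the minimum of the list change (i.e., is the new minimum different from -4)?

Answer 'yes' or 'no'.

Answer: yes

Derivation:
Old min = -4
Change: A[6] 23 -> -6
Changed element was NOT the min; min changes only if -6 < -4.
New min = -6; changed? yes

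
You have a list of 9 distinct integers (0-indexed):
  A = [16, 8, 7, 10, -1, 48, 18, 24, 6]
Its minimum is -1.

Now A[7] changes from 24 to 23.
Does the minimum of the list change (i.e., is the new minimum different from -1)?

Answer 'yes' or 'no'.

Old min = -1
Change: A[7] 24 -> 23
Changed element was NOT the min; min changes only if 23 < -1.
New min = -1; changed? no

Answer: no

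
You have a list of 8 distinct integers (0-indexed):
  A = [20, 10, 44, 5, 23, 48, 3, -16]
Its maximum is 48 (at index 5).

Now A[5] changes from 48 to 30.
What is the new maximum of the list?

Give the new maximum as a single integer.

Answer: 44

Derivation:
Old max = 48 (at index 5)
Change: A[5] 48 -> 30
Changed element WAS the max -> may need rescan.
  Max of remaining elements: 44
  New max = max(30, 44) = 44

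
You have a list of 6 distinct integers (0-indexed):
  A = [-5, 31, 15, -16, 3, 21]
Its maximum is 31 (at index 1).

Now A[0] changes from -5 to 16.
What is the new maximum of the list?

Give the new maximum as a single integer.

Answer: 31

Derivation:
Old max = 31 (at index 1)
Change: A[0] -5 -> 16
Changed element was NOT the old max.
  New max = max(old_max, new_val) = max(31, 16) = 31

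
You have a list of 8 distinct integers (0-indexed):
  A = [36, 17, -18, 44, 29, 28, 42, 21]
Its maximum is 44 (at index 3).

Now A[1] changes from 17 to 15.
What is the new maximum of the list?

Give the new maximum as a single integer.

Answer: 44

Derivation:
Old max = 44 (at index 3)
Change: A[1] 17 -> 15
Changed element was NOT the old max.
  New max = max(old_max, new_val) = max(44, 15) = 44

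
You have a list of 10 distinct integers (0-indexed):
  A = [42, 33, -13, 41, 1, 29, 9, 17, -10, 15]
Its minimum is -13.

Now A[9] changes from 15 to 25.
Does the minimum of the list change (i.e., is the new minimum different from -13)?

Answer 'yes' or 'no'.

Old min = -13
Change: A[9] 15 -> 25
Changed element was NOT the min; min changes only if 25 < -13.
New min = -13; changed? no

Answer: no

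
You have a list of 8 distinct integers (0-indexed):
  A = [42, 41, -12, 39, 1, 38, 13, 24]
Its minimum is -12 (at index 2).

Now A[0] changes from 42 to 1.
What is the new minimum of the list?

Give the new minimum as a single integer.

Answer: -12

Derivation:
Old min = -12 (at index 2)
Change: A[0] 42 -> 1
Changed element was NOT the old min.
  New min = min(old_min, new_val) = min(-12, 1) = -12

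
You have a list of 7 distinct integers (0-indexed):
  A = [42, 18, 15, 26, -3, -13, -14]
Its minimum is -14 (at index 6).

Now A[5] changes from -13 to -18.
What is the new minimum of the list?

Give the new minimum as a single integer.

Answer: -18

Derivation:
Old min = -14 (at index 6)
Change: A[5] -13 -> -18
Changed element was NOT the old min.
  New min = min(old_min, new_val) = min(-14, -18) = -18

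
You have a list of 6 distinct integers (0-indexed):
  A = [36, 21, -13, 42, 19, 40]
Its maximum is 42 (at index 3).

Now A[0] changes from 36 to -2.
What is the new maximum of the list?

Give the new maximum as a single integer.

Answer: 42

Derivation:
Old max = 42 (at index 3)
Change: A[0] 36 -> -2
Changed element was NOT the old max.
  New max = max(old_max, new_val) = max(42, -2) = 42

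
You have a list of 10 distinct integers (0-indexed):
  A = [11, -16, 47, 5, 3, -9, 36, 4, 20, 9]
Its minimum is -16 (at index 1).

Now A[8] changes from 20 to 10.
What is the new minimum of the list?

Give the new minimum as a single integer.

Answer: -16

Derivation:
Old min = -16 (at index 1)
Change: A[8] 20 -> 10
Changed element was NOT the old min.
  New min = min(old_min, new_val) = min(-16, 10) = -16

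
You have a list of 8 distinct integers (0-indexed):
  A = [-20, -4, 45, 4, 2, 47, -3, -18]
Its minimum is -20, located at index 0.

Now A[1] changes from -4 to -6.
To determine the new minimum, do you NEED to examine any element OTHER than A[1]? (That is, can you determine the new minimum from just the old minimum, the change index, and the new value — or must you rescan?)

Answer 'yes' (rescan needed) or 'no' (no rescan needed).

Old min = -20 at index 0
Change at index 1: -4 -> -6
Index 1 was NOT the min. New min = min(-20, -6). No rescan of other elements needed.
Needs rescan: no

Answer: no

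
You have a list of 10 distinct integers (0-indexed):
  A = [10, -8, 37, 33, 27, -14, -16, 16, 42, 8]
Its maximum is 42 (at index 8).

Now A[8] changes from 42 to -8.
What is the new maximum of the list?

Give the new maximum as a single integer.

Old max = 42 (at index 8)
Change: A[8] 42 -> -8
Changed element WAS the max -> may need rescan.
  Max of remaining elements: 37
  New max = max(-8, 37) = 37

Answer: 37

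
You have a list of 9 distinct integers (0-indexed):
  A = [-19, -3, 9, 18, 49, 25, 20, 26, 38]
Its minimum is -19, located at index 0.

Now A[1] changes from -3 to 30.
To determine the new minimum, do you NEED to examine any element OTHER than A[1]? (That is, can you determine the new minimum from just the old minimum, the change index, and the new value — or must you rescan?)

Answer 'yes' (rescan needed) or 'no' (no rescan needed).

Answer: no

Derivation:
Old min = -19 at index 0
Change at index 1: -3 -> 30
Index 1 was NOT the min. New min = min(-19, 30). No rescan of other elements needed.
Needs rescan: no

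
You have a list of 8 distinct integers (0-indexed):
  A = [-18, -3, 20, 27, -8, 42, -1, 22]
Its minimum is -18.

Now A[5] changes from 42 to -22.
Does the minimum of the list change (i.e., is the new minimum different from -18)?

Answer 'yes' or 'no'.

Answer: yes

Derivation:
Old min = -18
Change: A[5] 42 -> -22
Changed element was NOT the min; min changes only if -22 < -18.
New min = -22; changed? yes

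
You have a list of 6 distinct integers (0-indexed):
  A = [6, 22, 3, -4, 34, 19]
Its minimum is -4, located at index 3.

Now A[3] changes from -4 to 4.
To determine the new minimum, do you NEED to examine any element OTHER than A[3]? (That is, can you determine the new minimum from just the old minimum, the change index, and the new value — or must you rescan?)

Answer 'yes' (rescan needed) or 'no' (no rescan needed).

Answer: yes

Derivation:
Old min = -4 at index 3
Change at index 3: -4 -> 4
Index 3 WAS the min and new value 4 > old min -4. Must rescan other elements to find the new min.
Needs rescan: yes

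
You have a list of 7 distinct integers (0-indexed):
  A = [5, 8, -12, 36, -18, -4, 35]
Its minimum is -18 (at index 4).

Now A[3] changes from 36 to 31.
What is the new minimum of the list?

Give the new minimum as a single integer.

Answer: -18

Derivation:
Old min = -18 (at index 4)
Change: A[3] 36 -> 31
Changed element was NOT the old min.
  New min = min(old_min, new_val) = min(-18, 31) = -18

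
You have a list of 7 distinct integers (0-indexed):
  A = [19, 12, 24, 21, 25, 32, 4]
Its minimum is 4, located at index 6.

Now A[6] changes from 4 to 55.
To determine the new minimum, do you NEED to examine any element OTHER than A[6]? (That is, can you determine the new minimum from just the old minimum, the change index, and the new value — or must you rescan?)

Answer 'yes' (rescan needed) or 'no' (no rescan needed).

Answer: yes

Derivation:
Old min = 4 at index 6
Change at index 6: 4 -> 55
Index 6 WAS the min and new value 55 > old min 4. Must rescan other elements to find the new min.
Needs rescan: yes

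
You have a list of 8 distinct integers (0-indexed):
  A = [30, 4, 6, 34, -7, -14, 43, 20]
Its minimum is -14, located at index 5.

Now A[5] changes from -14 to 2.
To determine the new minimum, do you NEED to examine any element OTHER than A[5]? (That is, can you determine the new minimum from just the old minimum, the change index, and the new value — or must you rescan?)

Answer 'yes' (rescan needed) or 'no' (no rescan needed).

Old min = -14 at index 5
Change at index 5: -14 -> 2
Index 5 WAS the min and new value 2 > old min -14. Must rescan other elements to find the new min.
Needs rescan: yes

Answer: yes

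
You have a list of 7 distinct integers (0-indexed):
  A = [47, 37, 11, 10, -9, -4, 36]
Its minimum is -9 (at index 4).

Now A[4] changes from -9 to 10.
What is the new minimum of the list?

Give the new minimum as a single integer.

Old min = -9 (at index 4)
Change: A[4] -9 -> 10
Changed element WAS the min. Need to check: is 10 still <= all others?
  Min of remaining elements: -4
  New min = min(10, -4) = -4

Answer: -4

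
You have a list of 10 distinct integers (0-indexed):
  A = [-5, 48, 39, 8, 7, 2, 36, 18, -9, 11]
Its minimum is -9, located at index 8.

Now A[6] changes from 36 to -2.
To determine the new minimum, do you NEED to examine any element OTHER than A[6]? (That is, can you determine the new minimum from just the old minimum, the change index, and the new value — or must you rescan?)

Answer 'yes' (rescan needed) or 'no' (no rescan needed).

Old min = -9 at index 8
Change at index 6: 36 -> -2
Index 6 was NOT the min. New min = min(-9, -2). No rescan of other elements needed.
Needs rescan: no

Answer: no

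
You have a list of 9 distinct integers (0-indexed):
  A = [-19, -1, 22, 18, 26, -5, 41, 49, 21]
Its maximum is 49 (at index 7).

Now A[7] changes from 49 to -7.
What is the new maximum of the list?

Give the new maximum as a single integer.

Answer: 41

Derivation:
Old max = 49 (at index 7)
Change: A[7] 49 -> -7
Changed element WAS the max -> may need rescan.
  Max of remaining elements: 41
  New max = max(-7, 41) = 41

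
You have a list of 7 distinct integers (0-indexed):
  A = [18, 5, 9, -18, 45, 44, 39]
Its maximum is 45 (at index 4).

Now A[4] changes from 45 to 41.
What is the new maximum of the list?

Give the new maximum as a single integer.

Answer: 44

Derivation:
Old max = 45 (at index 4)
Change: A[4] 45 -> 41
Changed element WAS the max -> may need rescan.
  Max of remaining elements: 44
  New max = max(41, 44) = 44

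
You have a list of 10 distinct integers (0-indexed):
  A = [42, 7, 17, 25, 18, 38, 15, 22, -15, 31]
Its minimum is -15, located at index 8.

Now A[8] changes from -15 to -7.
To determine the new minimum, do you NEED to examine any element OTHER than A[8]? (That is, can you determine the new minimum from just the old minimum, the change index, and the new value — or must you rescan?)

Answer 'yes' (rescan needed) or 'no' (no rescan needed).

Answer: yes

Derivation:
Old min = -15 at index 8
Change at index 8: -15 -> -7
Index 8 WAS the min and new value -7 > old min -15. Must rescan other elements to find the new min.
Needs rescan: yes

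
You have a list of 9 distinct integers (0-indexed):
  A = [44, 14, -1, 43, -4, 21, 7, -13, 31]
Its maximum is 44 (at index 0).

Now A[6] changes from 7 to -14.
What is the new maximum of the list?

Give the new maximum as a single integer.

Old max = 44 (at index 0)
Change: A[6] 7 -> -14
Changed element was NOT the old max.
  New max = max(old_max, new_val) = max(44, -14) = 44

Answer: 44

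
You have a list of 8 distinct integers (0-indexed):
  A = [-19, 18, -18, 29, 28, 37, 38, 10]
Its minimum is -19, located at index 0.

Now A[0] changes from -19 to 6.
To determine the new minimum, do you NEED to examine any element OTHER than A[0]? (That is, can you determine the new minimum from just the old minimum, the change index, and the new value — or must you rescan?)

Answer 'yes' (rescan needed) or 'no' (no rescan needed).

Answer: yes

Derivation:
Old min = -19 at index 0
Change at index 0: -19 -> 6
Index 0 WAS the min and new value 6 > old min -19. Must rescan other elements to find the new min.
Needs rescan: yes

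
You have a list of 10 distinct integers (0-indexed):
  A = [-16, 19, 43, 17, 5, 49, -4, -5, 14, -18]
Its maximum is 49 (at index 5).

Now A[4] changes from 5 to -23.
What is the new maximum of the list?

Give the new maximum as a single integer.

Answer: 49

Derivation:
Old max = 49 (at index 5)
Change: A[4] 5 -> -23
Changed element was NOT the old max.
  New max = max(old_max, new_val) = max(49, -23) = 49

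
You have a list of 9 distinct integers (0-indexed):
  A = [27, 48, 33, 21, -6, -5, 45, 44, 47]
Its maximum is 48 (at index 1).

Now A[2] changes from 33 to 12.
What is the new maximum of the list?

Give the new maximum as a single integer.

Old max = 48 (at index 1)
Change: A[2] 33 -> 12
Changed element was NOT the old max.
  New max = max(old_max, new_val) = max(48, 12) = 48

Answer: 48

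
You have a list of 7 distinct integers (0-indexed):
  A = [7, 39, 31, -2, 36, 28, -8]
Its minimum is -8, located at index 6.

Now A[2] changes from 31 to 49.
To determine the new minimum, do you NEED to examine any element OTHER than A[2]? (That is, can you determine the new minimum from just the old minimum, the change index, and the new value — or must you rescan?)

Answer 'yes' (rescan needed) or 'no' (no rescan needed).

Answer: no

Derivation:
Old min = -8 at index 6
Change at index 2: 31 -> 49
Index 2 was NOT the min. New min = min(-8, 49). No rescan of other elements needed.
Needs rescan: no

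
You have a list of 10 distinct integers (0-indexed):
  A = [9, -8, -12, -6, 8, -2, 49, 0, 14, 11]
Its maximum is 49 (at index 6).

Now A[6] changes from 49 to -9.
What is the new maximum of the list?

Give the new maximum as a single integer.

Old max = 49 (at index 6)
Change: A[6] 49 -> -9
Changed element WAS the max -> may need rescan.
  Max of remaining elements: 14
  New max = max(-9, 14) = 14

Answer: 14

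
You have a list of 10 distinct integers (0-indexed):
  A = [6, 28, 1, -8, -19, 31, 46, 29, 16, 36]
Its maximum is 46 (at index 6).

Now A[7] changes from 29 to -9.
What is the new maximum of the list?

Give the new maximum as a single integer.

Answer: 46

Derivation:
Old max = 46 (at index 6)
Change: A[7] 29 -> -9
Changed element was NOT the old max.
  New max = max(old_max, new_val) = max(46, -9) = 46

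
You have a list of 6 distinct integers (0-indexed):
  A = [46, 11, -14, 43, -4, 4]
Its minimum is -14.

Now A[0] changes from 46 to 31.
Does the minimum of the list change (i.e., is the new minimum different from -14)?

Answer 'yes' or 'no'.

Old min = -14
Change: A[0] 46 -> 31
Changed element was NOT the min; min changes only if 31 < -14.
New min = -14; changed? no

Answer: no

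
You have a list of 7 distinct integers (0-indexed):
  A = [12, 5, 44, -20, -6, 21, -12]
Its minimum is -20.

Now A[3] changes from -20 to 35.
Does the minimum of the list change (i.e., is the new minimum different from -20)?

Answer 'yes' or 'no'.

Old min = -20
Change: A[3] -20 -> 35
Changed element was the min; new min must be rechecked.
New min = -12; changed? yes

Answer: yes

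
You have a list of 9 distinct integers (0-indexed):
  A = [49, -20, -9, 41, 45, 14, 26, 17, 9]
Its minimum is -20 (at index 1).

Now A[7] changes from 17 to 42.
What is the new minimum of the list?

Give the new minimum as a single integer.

Old min = -20 (at index 1)
Change: A[7] 17 -> 42
Changed element was NOT the old min.
  New min = min(old_min, new_val) = min(-20, 42) = -20

Answer: -20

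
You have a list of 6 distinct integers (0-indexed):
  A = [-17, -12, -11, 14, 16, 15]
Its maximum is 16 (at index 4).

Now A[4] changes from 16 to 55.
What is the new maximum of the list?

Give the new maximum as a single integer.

Old max = 16 (at index 4)
Change: A[4] 16 -> 55
Changed element WAS the max -> may need rescan.
  Max of remaining elements: 15
  New max = max(55, 15) = 55

Answer: 55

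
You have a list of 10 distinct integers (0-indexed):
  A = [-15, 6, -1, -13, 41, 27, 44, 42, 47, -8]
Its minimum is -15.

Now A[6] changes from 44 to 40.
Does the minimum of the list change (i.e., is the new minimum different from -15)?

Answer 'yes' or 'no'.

Old min = -15
Change: A[6] 44 -> 40
Changed element was NOT the min; min changes only if 40 < -15.
New min = -15; changed? no

Answer: no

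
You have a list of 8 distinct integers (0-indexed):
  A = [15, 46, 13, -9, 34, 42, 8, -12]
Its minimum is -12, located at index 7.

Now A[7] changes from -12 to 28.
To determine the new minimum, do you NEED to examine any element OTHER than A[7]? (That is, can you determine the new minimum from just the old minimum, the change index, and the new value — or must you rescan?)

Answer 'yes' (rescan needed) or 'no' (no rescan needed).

Old min = -12 at index 7
Change at index 7: -12 -> 28
Index 7 WAS the min and new value 28 > old min -12. Must rescan other elements to find the new min.
Needs rescan: yes

Answer: yes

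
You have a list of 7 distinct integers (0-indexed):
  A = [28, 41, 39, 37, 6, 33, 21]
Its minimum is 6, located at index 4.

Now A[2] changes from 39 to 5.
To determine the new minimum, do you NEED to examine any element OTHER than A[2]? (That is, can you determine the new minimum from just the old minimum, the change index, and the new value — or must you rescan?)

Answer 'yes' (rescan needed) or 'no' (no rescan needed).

Old min = 6 at index 4
Change at index 2: 39 -> 5
Index 2 was NOT the min. New min = min(6, 5). No rescan of other elements needed.
Needs rescan: no

Answer: no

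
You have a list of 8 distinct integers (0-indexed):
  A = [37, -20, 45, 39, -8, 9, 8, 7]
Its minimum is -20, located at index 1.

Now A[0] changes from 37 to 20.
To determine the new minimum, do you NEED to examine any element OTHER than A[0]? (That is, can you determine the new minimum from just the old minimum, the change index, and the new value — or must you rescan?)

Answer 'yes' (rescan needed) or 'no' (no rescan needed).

Answer: no

Derivation:
Old min = -20 at index 1
Change at index 0: 37 -> 20
Index 0 was NOT the min. New min = min(-20, 20). No rescan of other elements needed.
Needs rescan: no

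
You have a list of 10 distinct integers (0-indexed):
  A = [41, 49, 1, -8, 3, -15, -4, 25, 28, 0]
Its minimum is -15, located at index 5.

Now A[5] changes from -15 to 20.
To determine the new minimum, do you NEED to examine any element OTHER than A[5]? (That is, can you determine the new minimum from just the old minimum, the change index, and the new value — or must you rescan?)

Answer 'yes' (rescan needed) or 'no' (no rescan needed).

Answer: yes

Derivation:
Old min = -15 at index 5
Change at index 5: -15 -> 20
Index 5 WAS the min and new value 20 > old min -15. Must rescan other elements to find the new min.
Needs rescan: yes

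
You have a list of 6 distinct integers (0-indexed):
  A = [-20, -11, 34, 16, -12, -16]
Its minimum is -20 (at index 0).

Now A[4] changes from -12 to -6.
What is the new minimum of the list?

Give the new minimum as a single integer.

Old min = -20 (at index 0)
Change: A[4] -12 -> -6
Changed element was NOT the old min.
  New min = min(old_min, new_val) = min(-20, -6) = -20

Answer: -20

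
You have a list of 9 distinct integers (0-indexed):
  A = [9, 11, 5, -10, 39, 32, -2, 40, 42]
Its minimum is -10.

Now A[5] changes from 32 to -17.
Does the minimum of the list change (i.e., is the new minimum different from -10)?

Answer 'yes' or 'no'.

Answer: yes

Derivation:
Old min = -10
Change: A[5] 32 -> -17
Changed element was NOT the min; min changes only if -17 < -10.
New min = -17; changed? yes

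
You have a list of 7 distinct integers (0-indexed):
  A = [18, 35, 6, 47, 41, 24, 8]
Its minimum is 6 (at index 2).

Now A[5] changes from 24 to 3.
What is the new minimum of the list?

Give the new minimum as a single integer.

Answer: 3

Derivation:
Old min = 6 (at index 2)
Change: A[5] 24 -> 3
Changed element was NOT the old min.
  New min = min(old_min, new_val) = min(6, 3) = 3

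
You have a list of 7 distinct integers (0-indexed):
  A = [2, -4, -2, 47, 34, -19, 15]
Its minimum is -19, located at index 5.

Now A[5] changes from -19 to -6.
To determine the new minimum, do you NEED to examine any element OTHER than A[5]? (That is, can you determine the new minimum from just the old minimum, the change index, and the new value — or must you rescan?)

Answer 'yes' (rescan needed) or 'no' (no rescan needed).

Old min = -19 at index 5
Change at index 5: -19 -> -6
Index 5 WAS the min and new value -6 > old min -19. Must rescan other elements to find the new min.
Needs rescan: yes

Answer: yes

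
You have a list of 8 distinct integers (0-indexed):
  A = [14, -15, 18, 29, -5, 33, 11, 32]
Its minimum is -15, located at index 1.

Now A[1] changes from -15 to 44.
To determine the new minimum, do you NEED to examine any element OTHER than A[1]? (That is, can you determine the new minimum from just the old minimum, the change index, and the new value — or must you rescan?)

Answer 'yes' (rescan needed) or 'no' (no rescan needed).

Old min = -15 at index 1
Change at index 1: -15 -> 44
Index 1 WAS the min and new value 44 > old min -15. Must rescan other elements to find the new min.
Needs rescan: yes

Answer: yes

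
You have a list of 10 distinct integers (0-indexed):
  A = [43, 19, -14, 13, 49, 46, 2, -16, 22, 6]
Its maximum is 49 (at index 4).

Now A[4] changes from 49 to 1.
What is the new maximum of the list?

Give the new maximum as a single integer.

Answer: 46

Derivation:
Old max = 49 (at index 4)
Change: A[4] 49 -> 1
Changed element WAS the max -> may need rescan.
  Max of remaining elements: 46
  New max = max(1, 46) = 46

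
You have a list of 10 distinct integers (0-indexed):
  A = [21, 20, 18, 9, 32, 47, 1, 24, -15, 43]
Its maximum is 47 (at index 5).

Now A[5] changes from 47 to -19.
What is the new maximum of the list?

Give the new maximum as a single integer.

Answer: 43

Derivation:
Old max = 47 (at index 5)
Change: A[5] 47 -> -19
Changed element WAS the max -> may need rescan.
  Max of remaining elements: 43
  New max = max(-19, 43) = 43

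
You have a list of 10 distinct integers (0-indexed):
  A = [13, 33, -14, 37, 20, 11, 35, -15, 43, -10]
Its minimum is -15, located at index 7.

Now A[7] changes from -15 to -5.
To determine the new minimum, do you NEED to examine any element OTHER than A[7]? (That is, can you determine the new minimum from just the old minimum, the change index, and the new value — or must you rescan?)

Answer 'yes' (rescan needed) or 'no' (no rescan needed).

Answer: yes

Derivation:
Old min = -15 at index 7
Change at index 7: -15 -> -5
Index 7 WAS the min and new value -5 > old min -15. Must rescan other elements to find the new min.
Needs rescan: yes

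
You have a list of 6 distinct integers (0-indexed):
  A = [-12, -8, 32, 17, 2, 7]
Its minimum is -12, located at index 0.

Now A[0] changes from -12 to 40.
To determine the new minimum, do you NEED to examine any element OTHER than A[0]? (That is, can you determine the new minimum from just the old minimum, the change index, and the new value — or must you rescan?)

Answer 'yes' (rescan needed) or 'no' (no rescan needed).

Answer: yes

Derivation:
Old min = -12 at index 0
Change at index 0: -12 -> 40
Index 0 WAS the min and new value 40 > old min -12. Must rescan other elements to find the new min.
Needs rescan: yes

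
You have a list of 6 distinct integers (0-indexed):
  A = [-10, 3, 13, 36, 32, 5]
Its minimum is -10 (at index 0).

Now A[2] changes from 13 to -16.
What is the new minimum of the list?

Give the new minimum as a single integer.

Old min = -10 (at index 0)
Change: A[2] 13 -> -16
Changed element was NOT the old min.
  New min = min(old_min, new_val) = min(-10, -16) = -16

Answer: -16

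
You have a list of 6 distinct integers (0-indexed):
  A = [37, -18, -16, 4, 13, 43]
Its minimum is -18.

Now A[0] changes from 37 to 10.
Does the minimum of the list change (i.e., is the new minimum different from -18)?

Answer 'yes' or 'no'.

Old min = -18
Change: A[0] 37 -> 10
Changed element was NOT the min; min changes only if 10 < -18.
New min = -18; changed? no

Answer: no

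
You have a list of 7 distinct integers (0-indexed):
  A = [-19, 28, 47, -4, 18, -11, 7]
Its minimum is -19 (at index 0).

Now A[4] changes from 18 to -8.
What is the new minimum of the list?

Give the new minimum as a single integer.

Old min = -19 (at index 0)
Change: A[4] 18 -> -8
Changed element was NOT the old min.
  New min = min(old_min, new_val) = min(-19, -8) = -19

Answer: -19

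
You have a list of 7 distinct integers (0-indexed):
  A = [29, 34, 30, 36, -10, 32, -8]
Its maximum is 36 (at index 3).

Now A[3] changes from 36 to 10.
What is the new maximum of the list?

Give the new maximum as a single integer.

Answer: 34

Derivation:
Old max = 36 (at index 3)
Change: A[3] 36 -> 10
Changed element WAS the max -> may need rescan.
  Max of remaining elements: 34
  New max = max(10, 34) = 34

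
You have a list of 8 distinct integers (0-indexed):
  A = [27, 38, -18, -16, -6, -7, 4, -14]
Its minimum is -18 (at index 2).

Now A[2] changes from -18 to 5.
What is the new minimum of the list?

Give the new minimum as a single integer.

Old min = -18 (at index 2)
Change: A[2] -18 -> 5
Changed element WAS the min. Need to check: is 5 still <= all others?
  Min of remaining elements: -16
  New min = min(5, -16) = -16

Answer: -16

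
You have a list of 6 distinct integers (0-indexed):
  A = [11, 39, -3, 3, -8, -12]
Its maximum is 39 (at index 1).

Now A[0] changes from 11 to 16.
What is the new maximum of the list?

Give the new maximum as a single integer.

Answer: 39

Derivation:
Old max = 39 (at index 1)
Change: A[0] 11 -> 16
Changed element was NOT the old max.
  New max = max(old_max, new_val) = max(39, 16) = 39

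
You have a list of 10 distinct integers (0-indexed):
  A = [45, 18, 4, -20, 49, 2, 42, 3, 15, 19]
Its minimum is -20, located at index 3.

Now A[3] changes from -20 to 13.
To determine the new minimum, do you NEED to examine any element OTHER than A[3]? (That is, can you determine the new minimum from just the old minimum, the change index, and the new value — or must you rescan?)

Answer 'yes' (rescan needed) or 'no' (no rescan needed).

Answer: yes

Derivation:
Old min = -20 at index 3
Change at index 3: -20 -> 13
Index 3 WAS the min and new value 13 > old min -20. Must rescan other elements to find the new min.
Needs rescan: yes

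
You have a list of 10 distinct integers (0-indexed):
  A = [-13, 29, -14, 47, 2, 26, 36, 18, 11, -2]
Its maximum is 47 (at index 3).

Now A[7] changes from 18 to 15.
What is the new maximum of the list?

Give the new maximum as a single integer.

Old max = 47 (at index 3)
Change: A[7] 18 -> 15
Changed element was NOT the old max.
  New max = max(old_max, new_val) = max(47, 15) = 47

Answer: 47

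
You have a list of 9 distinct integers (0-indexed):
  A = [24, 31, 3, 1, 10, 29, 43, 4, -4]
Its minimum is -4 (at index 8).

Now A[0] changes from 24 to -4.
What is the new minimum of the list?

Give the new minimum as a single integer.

Old min = -4 (at index 8)
Change: A[0] 24 -> -4
Changed element was NOT the old min.
  New min = min(old_min, new_val) = min(-4, -4) = -4

Answer: -4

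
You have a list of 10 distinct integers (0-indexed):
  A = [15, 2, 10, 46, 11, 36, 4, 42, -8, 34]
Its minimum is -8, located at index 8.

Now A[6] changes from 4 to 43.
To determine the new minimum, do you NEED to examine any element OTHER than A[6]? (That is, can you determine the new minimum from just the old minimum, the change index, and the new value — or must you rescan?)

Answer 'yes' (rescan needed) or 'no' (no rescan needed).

Answer: no

Derivation:
Old min = -8 at index 8
Change at index 6: 4 -> 43
Index 6 was NOT the min. New min = min(-8, 43). No rescan of other elements needed.
Needs rescan: no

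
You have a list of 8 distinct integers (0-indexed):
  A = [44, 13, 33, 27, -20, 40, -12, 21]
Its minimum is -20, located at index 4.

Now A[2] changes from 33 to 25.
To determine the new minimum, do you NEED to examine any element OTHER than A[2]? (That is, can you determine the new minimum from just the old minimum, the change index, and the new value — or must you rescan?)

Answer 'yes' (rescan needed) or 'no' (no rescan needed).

Old min = -20 at index 4
Change at index 2: 33 -> 25
Index 2 was NOT the min. New min = min(-20, 25). No rescan of other elements needed.
Needs rescan: no

Answer: no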